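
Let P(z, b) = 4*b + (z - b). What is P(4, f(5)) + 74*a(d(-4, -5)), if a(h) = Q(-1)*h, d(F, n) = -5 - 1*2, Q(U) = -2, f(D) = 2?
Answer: 1046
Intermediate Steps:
P(z, b) = z + 3*b
d(F, n) = -7 (d(F, n) = -5 - 2 = -7)
a(h) = -2*h
P(4, f(5)) + 74*a(d(-4, -5)) = (4 + 3*2) + 74*(-2*(-7)) = (4 + 6) + 74*14 = 10 + 1036 = 1046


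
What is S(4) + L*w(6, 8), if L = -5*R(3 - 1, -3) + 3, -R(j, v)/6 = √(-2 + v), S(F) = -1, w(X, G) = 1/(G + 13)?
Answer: -6/7 + 10*I*√5/7 ≈ -0.85714 + 3.1944*I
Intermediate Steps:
w(X, G) = 1/(13 + G)
R(j, v) = -6*√(-2 + v)
L = 3 + 30*I*√5 (L = -(-30)*√(-2 - 3) + 3 = -(-30)*√(-5) + 3 = -(-30)*I*√5 + 3 = 30*I*√5 + 3 = 3 + 30*I*√5 ≈ 3.0 + 67.082*I)
S(4) + L*w(6, 8) = -1 + (3 + 30*I*√5)/(13 + 8) = -1 + (3 + 30*I*√5)/21 = -1 + (3 + 30*I*√5)*(1/21) = -1 + (⅐ + 10*I*√5/7) = -6/7 + 10*I*√5/7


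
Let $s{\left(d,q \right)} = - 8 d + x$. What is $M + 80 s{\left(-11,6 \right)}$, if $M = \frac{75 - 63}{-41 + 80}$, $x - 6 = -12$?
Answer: $\frac{85284}{13} \approx 6560.3$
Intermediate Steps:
$x = -6$ ($x = 6 - 12 = -6$)
$M = \frac{4}{13}$ ($M = \frac{12}{39} = 12 \cdot \frac{1}{39} = \frac{4}{13} \approx 0.30769$)
$s{\left(d,q \right)} = -6 - 8 d$ ($s{\left(d,q \right)} = - 8 d - 6 = -6 - 8 d$)
$M + 80 s{\left(-11,6 \right)} = \frac{4}{13} + 80 \left(-6 - -88\right) = \frac{4}{13} + 80 \left(-6 + 88\right) = \frac{4}{13} + 80 \cdot 82 = \frac{4}{13} + 6560 = \frac{85284}{13}$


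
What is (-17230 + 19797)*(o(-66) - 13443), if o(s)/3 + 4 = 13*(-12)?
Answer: -35740341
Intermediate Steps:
o(s) = -480 (o(s) = -12 + 3*(13*(-12)) = -12 + 3*(-156) = -12 - 468 = -480)
(-17230 + 19797)*(o(-66) - 13443) = (-17230 + 19797)*(-480 - 13443) = 2567*(-13923) = -35740341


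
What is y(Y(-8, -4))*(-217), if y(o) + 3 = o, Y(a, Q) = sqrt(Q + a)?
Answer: 651 - 434*I*sqrt(3) ≈ 651.0 - 751.71*I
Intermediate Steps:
y(o) = -3 + o
y(Y(-8, -4))*(-217) = (-3 + sqrt(-4 - 8))*(-217) = (-3 + sqrt(-12))*(-217) = (-3 + 2*I*sqrt(3))*(-217) = 651 - 434*I*sqrt(3)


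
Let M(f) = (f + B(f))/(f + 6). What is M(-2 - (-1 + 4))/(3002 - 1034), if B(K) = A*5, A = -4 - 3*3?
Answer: -35/984 ≈ -0.035569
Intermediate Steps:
A = -13 (A = -4 - 9 = -13)
B(K) = -65 (B(K) = -13*5 = -65)
M(f) = (-65 + f)/(6 + f) (M(f) = (f - 65)/(f + 6) = (-65 + f)/(6 + f))
M(-2 - (-1 + 4))/(3002 - 1034) = ((-65 + (-2 - (-1 + 4)))/(6 + (-2 - (-1 + 4))))/(3002 - 1034) = ((-65 + (-2 - 1*3))/(6 + (-2 - 1*3)))/1968 = ((-65 + (-2 - 3))/(6 + (-2 - 3)))*(1/1968) = ((-65 - 5)/(6 - 5))*(1/1968) = (-70/1)*(1/1968) = (1*(-70))*(1/1968) = -70*1/1968 = -35/984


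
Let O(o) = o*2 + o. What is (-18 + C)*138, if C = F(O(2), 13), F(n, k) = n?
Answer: -1656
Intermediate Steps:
O(o) = 3*o (O(o) = 2*o + o = 3*o)
C = 6 (C = 3*2 = 6)
(-18 + C)*138 = (-18 + 6)*138 = -12*138 = -1656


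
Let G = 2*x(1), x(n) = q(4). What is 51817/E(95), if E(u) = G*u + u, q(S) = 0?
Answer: 51817/95 ≈ 545.44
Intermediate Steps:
x(n) = 0
G = 0 (G = 2*0 = 0)
E(u) = u (E(u) = 0*u + u = 0 + u = u)
51817/E(95) = 51817/95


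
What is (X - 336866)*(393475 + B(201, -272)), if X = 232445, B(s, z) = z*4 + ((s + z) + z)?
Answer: -40937626524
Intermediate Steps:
B(s, z) = s + 6*z (B(s, z) = 4*z + (s + 2*z) = s + 6*z)
(X - 336866)*(393475 + B(201, -272)) = (232445 - 336866)*(393475 + (201 + 6*(-272))) = -104421*(393475 + (201 - 1632)) = -104421*(393475 - 1431) = -104421*392044 = -40937626524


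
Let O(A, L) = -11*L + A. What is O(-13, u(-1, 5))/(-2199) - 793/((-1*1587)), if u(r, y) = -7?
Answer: 182471/387757 ≈ 0.47058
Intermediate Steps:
O(A, L) = A - 11*L
O(-13, u(-1, 5))/(-2199) - 793/((-1*1587)) = (-13 - 11*(-7))/(-2199) - 793/((-1*1587)) = (-13 + 77)*(-1/2199) - 793/(-1587) = 64*(-1/2199) - 793*(-1/1587) = -64/2199 + 793/1587 = 182471/387757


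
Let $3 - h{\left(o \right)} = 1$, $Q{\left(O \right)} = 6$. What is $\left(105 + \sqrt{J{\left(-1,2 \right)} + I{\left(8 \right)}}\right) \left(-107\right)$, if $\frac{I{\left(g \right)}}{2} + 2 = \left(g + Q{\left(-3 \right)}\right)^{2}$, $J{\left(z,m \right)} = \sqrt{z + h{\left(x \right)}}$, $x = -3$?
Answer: $-11235 - 107 \sqrt{389} \approx -13345.0$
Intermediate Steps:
$h{\left(o \right)} = 2$ ($h{\left(o \right)} = 3 - 1 = 2$)
$J{\left(z,m \right)} = \sqrt{2 + z}$ ($J{\left(z,m \right)} = \sqrt{z + 2} = \sqrt{2 + z}$)
$I{\left(g \right)} = -4 + 2 \left(6 + g\right)^{2}$ ($I{\left(g \right)} = -4 + 2 \left(g + 6\right)^{2} = -4 + 2 \left(6 + g\right)^{2}$)
$\left(105 + \sqrt{J{\left(-1,2 \right)} + I{\left(8 \right)}}\right) \left(-107\right) = \left(105 + \sqrt{\sqrt{2 - 1} - \left(4 - 2 \left(6 + 8\right)^{2}\right)}\right) \left(-107\right) = \left(105 + \sqrt{\sqrt{1} - \left(4 - 2 \cdot 14^{2}\right)}\right) \left(-107\right) = \left(105 + \sqrt{1 + \left(-4 + 2 \cdot 196\right)}\right) \left(-107\right) = \left(105 + \sqrt{1 + \left(-4 + 392\right)}\right) \left(-107\right) = \left(105 + \sqrt{1 + 388}\right) \left(-107\right) = \left(105 + \sqrt{389}\right) \left(-107\right) = -11235 - 107 \sqrt{389}$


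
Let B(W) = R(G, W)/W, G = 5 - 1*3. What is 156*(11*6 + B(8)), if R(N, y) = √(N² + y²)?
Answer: 10296 + 39*√17 ≈ 10457.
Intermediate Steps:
G = 2 (G = 5 - 3 = 2)
B(W) = √(4 + W²)/W (B(W) = √(2² + W²)/W = √(4 + W²)/W)
156*(11*6 + B(8)) = 156*(11*6 + √(4 + 8²)/8) = 156*(66 + √(4 + 64)/8) = 156*(66 + √68/8) = 156*(66 + (2*√17)/8) = 156*(66 + √17/4) = 10296 + 39*√17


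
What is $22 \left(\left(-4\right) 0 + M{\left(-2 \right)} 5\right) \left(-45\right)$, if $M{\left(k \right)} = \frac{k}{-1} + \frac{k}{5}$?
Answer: $-7920$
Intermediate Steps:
$M{\left(k \right)} = - \frac{4 k}{5}$ ($M{\left(k \right)} = k \left(-1\right) + k \frac{1}{5} = - k + \frac{k}{5} = - \frac{4 k}{5}$)
$22 \left(\left(-4\right) 0 + M{\left(-2 \right)} 5\right) \left(-45\right) = 22 \left(\left(-4\right) 0 + \left(- \frac{4}{5}\right) \left(-2\right) 5\right) \left(-45\right) = 22 \left(0 + \frac{8}{5} \cdot 5\right) \left(-45\right) = 22 \left(0 + 8\right) \left(-45\right) = 22 \cdot 8 \left(-45\right) = 176 \left(-45\right) = -7920$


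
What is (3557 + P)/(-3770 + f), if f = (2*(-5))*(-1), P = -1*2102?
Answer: -291/752 ≈ -0.38697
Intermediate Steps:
P = -2102
f = 10 (f = -10*(-1) = 10)
(3557 + P)/(-3770 + f) = (3557 - 2102)/(-3770 + 10) = 1455/(-3760) = 1455*(-1/3760) = -291/752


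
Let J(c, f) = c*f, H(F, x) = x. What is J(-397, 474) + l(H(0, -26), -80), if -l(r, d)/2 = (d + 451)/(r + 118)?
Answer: -8656559/46 ≈ -1.8819e+5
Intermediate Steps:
l(r, d) = -2*(451 + d)/(118 + r) (l(r, d) = -2*(d + 451)/(r + 118) = -2*(451 + d)/(118 + r))
J(-397, 474) + l(H(0, -26), -80) = -397*474 + 2*(-451 - 1*(-80))/(118 - 26) = -188178 + 2*(-451 + 80)/92 = -188178 + 2*(1/92)*(-371) = -188178 - 371/46 = -8656559/46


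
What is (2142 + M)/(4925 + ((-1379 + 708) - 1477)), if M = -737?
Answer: 1405/2777 ≈ 0.50594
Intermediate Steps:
(2142 + M)/(4925 + ((-1379 + 708) - 1477)) = (2142 - 737)/(4925 + ((-1379 + 708) - 1477)) = 1405/(4925 + (-671 - 1477)) = 1405/(4925 - 2148) = 1405/2777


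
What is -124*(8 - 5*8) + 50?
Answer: 4018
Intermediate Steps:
-124*(8 - 5*8) + 50 = -124*(8 - 40) + 50 = -124*(-32) + 50 = 3968 + 50 = 4018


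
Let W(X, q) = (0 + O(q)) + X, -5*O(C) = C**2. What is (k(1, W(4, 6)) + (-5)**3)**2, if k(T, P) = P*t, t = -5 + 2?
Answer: 332929/25 ≈ 13317.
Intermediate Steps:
t = -3
O(C) = -C**2/5
W(X, q) = X - q**2/5 (W(X, q) = (0 - q**2/5) + X = -q**2/5 + X = X - q**2/5)
k(T, P) = -3*P (k(T, P) = P*(-3) = -3*P)
(k(1, W(4, 6)) + (-5)**3)**2 = (-3*(4 - 1/5*6**2) + (-5)**3)**2 = (-3*(4 - 1/5*36) - 125)**2 = (-3*(4 - 36/5) - 125)**2 = (-3*(-16/5) - 125)**2 = (48/5 - 125)**2 = (-577/5)**2 = 332929/25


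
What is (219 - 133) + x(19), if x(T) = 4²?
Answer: 102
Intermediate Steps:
x(T) = 16
(219 - 133) + x(19) = (219 - 133) + 16 = 86 + 16 = 102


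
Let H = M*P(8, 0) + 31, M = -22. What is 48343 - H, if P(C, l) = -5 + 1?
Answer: 48224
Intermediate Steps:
P(C, l) = -4
H = 119 (H = -22*(-4) + 31 = 88 + 31 = 119)
48343 - H = 48343 - 1*119 = 48343 - 119 = 48224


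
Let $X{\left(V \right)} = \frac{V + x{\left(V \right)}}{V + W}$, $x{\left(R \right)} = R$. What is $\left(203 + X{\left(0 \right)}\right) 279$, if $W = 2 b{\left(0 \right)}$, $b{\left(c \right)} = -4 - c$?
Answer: $56637$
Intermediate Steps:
$W = -8$ ($W = 2 \left(-4 - 0\right) = 2 \left(-4 + 0\right) = 2 \left(-4\right) = -8$)
$X{\left(V \right)} = \frac{2 V}{-8 + V}$ ($X{\left(V \right)} = \frac{V + V}{V - 8} = \frac{2 V}{-8 + V}$)
$\left(203 + X{\left(0 \right)}\right) 279 = \left(203 + 2 \cdot 0 \frac{1}{-8 + 0}\right) 279 = \left(203 + 2 \cdot 0 \frac{1}{-8}\right) 279 = \left(203 + 2 \cdot 0 \left(- \frac{1}{8}\right)\right) 279 = \left(203 + 0\right) 279 = 203 \cdot 279 = 56637$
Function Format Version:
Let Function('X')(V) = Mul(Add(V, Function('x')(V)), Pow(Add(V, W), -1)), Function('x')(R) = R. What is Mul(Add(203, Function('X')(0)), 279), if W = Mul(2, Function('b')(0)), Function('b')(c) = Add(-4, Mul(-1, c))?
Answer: 56637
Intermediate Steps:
W = -8 (W = Mul(2, Add(-4, Mul(-1, 0))) = Mul(2, Add(-4, 0)) = Mul(2, -4) = -8)
Function('X')(V) = Mul(2, V, Pow(Add(-8, V), -1)) (Function('X')(V) = Mul(Add(V, V), Pow(Add(V, -8), -1)) = Mul(Mul(2, V), Pow(Add(-8, V), -1)) = Mul(2, V, Pow(Add(-8, V), -1)))
Mul(Add(203, Function('X')(0)), 279) = Mul(Add(203, Mul(2, 0, Pow(Add(-8, 0), -1))), 279) = Mul(Add(203, Mul(2, 0, Pow(-8, -1))), 279) = Mul(Add(203, Mul(2, 0, Rational(-1, 8))), 279) = Mul(Add(203, 0), 279) = Mul(203, 279) = 56637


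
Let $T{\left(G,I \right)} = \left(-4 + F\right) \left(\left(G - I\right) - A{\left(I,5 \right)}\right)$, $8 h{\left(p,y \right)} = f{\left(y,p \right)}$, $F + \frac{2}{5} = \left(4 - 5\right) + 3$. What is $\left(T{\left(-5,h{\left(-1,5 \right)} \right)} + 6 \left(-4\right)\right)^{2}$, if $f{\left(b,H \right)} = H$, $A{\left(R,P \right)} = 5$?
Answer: $\frac{9}{100} \approx 0.09$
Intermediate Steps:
$F = \frac{8}{5}$ ($F = - \frac{2}{5} + \left(\left(4 - 5\right) + 3\right) = - \frac{2}{5} + \left(-1 + 3\right) = - \frac{2}{5} + 2 = \frac{8}{5} \approx 1.6$)
$h{\left(p,y \right)} = \frac{p}{8}$
$T{\left(G,I \right)} = 12 - \frac{12 G}{5} + \frac{12 I}{5}$ ($T{\left(G,I \right)} = \left(-4 + \frac{8}{5}\right) \left(\left(G - I\right) - 5\right) = - \frac{12 \left(\left(G - I\right) - 5\right)}{5} = - \frac{12 \left(-5 + G - I\right)}{5} = 12 - \frac{12 G}{5} + \frac{12 I}{5}$)
$\left(T{\left(-5,h{\left(-1,5 \right)} \right)} + 6 \left(-4\right)\right)^{2} = \left(\left(12 - -12 + \frac{12 \cdot \frac{1}{8} \left(-1\right)}{5}\right) + 6 \left(-4\right)\right)^{2} = \left(\left(12 + 12 + \frac{12}{5} \left(- \frac{1}{8}\right)\right) - 24\right)^{2} = \left(\left(12 + 12 - \frac{3}{10}\right) - 24\right)^{2} = \left(\frac{237}{10} - 24\right)^{2} = \left(- \frac{3}{10}\right)^{2} = \frac{9}{100}$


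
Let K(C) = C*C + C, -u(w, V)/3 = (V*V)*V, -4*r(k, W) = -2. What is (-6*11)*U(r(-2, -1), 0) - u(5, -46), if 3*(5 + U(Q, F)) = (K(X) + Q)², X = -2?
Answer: -583631/2 ≈ -2.9182e+5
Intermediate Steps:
r(k, W) = ½ (r(k, W) = -¼*(-2) = ½)
u(w, V) = -3*V³ (u(w, V) = -3*V*V*V = -3*V²*V = -3*V³)
K(C) = C + C² (K(C) = C² + C = C + C²)
U(Q, F) = -5 + (2 + Q)²/3 (U(Q, F) = -5 + (-2*(1 - 2) + Q)²/3 = -5 + (-2*(-1) + Q)²/3 = -5 + (2 + Q)²/3)
(-6*11)*U(r(-2, -1), 0) - u(5, -46) = (-6*11)*(-5 + (2 + ½)²/3) - (-3)*(-46)³ = -66*(-5 + (5/2)²/3) - (-3)*(-97336) = -66*(-5 + (⅓)*(25/4)) - 1*292008 = -66*(-5 + 25/12) - 292008 = -66*(-35/12) - 292008 = 385/2 - 292008 = -583631/2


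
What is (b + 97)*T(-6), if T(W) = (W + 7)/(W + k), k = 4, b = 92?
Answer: -189/2 ≈ -94.500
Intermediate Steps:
T(W) = (7 + W)/(4 + W) (T(W) = (W + 7)/(W + 4) = (7 + W)/(4 + W))
(b + 97)*T(-6) = (92 + 97)*((7 - 6)/(4 - 6)) = 189*(1/(-2)) = 189*(-½*1) = 189*(-½) = -189/2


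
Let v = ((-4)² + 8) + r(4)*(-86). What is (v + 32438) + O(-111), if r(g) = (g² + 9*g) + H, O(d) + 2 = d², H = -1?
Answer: 40395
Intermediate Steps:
O(d) = -2 + d²
r(g) = -1 + g² + 9*g (r(g) = (g² + 9*g) - 1 = -1 + g² + 9*g)
v = -4362 (v = ((-4)² + 8) + (-1 + 4² + 9*4)*(-86) = (16 + 8) + (-1 + 16 + 36)*(-86) = 24 + 51*(-86) = 24 - 4386 = -4362)
(v + 32438) + O(-111) = (-4362 + 32438) + (-2 + (-111)²) = 28076 + (-2 + 12321) = 28076 + 12319 = 40395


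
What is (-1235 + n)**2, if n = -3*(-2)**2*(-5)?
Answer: 1380625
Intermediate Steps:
n = 60 (n = -3*4*(-5) = -12*(-5) = 60)
(-1235 + n)**2 = (-1235 + 60)**2 = (-1175)**2 = 1380625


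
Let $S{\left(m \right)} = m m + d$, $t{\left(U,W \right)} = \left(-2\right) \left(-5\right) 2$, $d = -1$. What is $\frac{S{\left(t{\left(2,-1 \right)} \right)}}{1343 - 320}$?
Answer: $\frac{133}{341} \approx 0.39003$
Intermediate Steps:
$t{\left(U,W \right)} = 20$ ($t{\left(U,W \right)} = 10 \cdot 2 = 20$)
$S{\left(m \right)} = -1 + m^{2}$ ($S{\left(m \right)} = m m - 1 = m^{2} - 1 = -1 + m^{2}$)
$\frac{S{\left(t{\left(2,-1 \right)} \right)}}{1343 - 320} = \frac{-1 + 20^{2}}{1343 - 320} = \frac{-1 + 400}{1023} = 399 \cdot \frac{1}{1023} = \frac{133}{341}$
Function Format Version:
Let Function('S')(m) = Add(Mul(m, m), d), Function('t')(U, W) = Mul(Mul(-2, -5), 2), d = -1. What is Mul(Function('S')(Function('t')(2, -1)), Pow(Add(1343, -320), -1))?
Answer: Rational(133, 341) ≈ 0.39003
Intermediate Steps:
Function('t')(U, W) = 20 (Function('t')(U, W) = Mul(10, 2) = 20)
Function('S')(m) = Add(-1, Pow(m, 2)) (Function('S')(m) = Add(Mul(m, m), -1) = Add(Pow(m, 2), -1) = Add(-1, Pow(m, 2)))
Mul(Function('S')(Function('t')(2, -1)), Pow(Add(1343, -320), -1)) = Mul(Add(-1, Pow(20, 2)), Pow(Add(1343, -320), -1)) = Mul(Add(-1, 400), Pow(1023, -1)) = Mul(399, Rational(1, 1023)) = Rational(133, 341)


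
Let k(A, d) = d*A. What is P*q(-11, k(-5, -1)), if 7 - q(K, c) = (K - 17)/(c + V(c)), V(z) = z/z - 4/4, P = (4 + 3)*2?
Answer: 882/5 ≈ 176.40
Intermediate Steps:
P = 14 (P = 7*2 = 14)
k(A, d) = A*d
V(z) = 0 (V(z) = 1 - 4*1/4 = 1 - 1 = 0)
q(K, c) = 7 - (-17 + K)/c (q(K, c) = 7 - (K - 17)/(c + 0) = 7 - (-17 + K)/c)
P*q(-11, k(-5, -1)) = 14*((17 - 1*(-11) + 7*(-5*(-1)))/((-5*(-1)))) = 14*((17 + 11 + 7*5)/5) = 14*((17 + 11 + 35)/5) = 14*((1/5)*63) = 14*(63/5) = 882/5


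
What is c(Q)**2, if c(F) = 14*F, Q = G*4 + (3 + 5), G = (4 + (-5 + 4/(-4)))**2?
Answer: 112896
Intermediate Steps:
G = 4 (G = (4 + (-5 + 4*(-1/4)))**2 = (4 + (-5 - 1))**2 = (4 - 6)**2 = (-2)**2 = 4)
Q = 24 (Q = 4*4 + (3 + 5) = 16 + 8 = 24)
c(Q)**2 = (14*24)**2 = 336**2 = 112896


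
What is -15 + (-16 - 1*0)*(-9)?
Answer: 129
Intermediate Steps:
-15 + (-16 - 1*0)*(-9) = -15 + (-16 + 0)*(-9) = -15 - 16*(-9) = -15 + 144 = 129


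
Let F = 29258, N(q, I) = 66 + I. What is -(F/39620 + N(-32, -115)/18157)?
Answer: -264648063/359690170 ≈ -0.73577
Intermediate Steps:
-(F/39620 + N(-32, -115)/18157) = -(29258/39620 + (66 - 115)/18157) = -(29258*(1/39620) - 49*1/18157) = -(14629/19810 - 49/18157) = -1*264648063/359690170 = -264648063/359690170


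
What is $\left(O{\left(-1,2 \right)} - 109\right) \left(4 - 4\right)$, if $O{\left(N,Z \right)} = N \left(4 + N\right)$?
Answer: $0$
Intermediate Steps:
$\left(O{\left(-1,2 \right)} - 109\right) \left(4 - 4\right) = \left(- (4 - 1) - 109\right) \left(4 - 4\right) = \left(\left(-1\right) 3 - 109\right) \left(4 - 4\right) = \left(-3 - 109\right) 0 = \left(-112\right) 0 = 0$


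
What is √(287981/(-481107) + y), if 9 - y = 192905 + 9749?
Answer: 2*I*√3151380662133/7887 ≈ 450.16*I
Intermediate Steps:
y = -202645 (y = 9 - (192905 + 9749) = 9 - 1*202654 = 9 - 202654 = -202645)
√(287981/(-481107) + y) = √(287981/(-481107) - 202645) = √(287981*(-1/481107) - 202645) = √(-4721/7887 - 202645) = √(-1598265836/7887) = 2*I*√3151380662133/7887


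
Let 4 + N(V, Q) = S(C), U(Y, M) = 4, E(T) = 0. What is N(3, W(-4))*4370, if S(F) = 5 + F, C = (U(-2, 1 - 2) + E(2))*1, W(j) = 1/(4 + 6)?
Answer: 21850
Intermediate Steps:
W(j) = ⅒ (W(j) = 1/10 = ⅒)
C = 4 (C = (4 + 0)*1 = 4*1 = 4)
N(V, Q) = 5 (N(V, Q) = -4 + (5 + 4) = -4 + 9 = 5)
N(3, W(-4))*4370 = 5*4370 = 21850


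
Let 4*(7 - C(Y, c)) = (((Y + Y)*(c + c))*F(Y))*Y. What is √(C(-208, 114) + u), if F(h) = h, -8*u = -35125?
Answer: 5*√656563434/4 ≈ 32029.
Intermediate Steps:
u = 35125/8 (u = -⅛*(-35125) = 35125/8 ≈ 4390.6)
C(Y, c) = 7 - c*Y³ (C(Y, c) = 7 - ((Y + Y)*(c + c))*Y*Y/4 = 7 - ((2*Y)*(2*c))*Y*Y/4 = 7 - (4*Y*c)*Y*Y/4 = 7 - 4*c*Y²*Y/4 = 7 - c*Y³)
√(C(-208, 114) + u) = √((7 - 1*114*(-208)³) + 35125/8) = √((7 - 1*114*(-8998912)) + 35125/8) = √((7 + 1025875968) + 35125/8) = √(1025875975 + 35125/8) = √(8207042925/8) = 5*√656563434/4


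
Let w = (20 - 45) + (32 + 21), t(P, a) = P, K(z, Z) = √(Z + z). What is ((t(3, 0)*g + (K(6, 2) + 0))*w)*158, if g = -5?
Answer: -66360 + 8848*√2 ≈ -53847.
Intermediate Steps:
w = 28 (w = -25 + 53 = 28)
((t(3, 0)*g + (K(6, 2) + 0))*w)*158 = ((3*(-5) + (√(2 + 6) + 0))*28)*158 = ((-15 + (√8 + 0))*28)*158 = ((-15 + (2*√2 + 0))*28)*158 = ((-15 + 2*√2)*28)*158 = (-420 + 56*√2)*158 = -66360 + 8848*√2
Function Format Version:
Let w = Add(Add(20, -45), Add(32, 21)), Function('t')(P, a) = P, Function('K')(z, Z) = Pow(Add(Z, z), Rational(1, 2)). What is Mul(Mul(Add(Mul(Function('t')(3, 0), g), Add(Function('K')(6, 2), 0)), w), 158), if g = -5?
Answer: Add(-66360, Mul(8848, Pow(2, Rational(1, 2)))) ≈ -53847.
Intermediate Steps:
w = 28 (w = Add(-25, 53) = 28)
Mul(Mul(Add(Mul(Function('t')(3, 0), g), Add(Function('K')(6, 2), 0)), w), 158) = Mul(Mul(Add(Mul(3, -5), Add(Pow(Add(2, 6), Rational(1, 2)), 0)), 28), 158) = Mul(Mul(Add(-15, Add(Pow(8, Rational(1, 2)), 0)), 28), 158) = Mul(Mul(Add(-15, Add(Mul(2, Pow(2, Rational(1, 2))), 0)), 28), 158) = Mul(Mul(Add(-15, Mul(2, Pow(2, Rational(1, 2)))), 28), 158) = Mul(Add(-420, Mul(56, Pow(2, Rational(1, 2)))), 158) = Add(-66360, Mul(8848, Pow(2, Rational(1, 2))))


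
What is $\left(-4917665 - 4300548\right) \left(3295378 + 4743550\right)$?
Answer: $-74104550595664$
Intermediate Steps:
$\left(-4917665 - 4300548\right) \left(3295378 + 4743550\right) = \left(-9218213\right) 8038928 = -74104550595664$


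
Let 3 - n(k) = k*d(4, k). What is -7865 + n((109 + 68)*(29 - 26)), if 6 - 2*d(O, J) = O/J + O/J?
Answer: -9451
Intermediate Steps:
d(O, J) = 3 - O/J (d(O, J) = 3 - (O/J + O/J)/2 = 3 - O/J)
n(k) = 3 - k*(3 - 4/k) (n(k) = 3 - k*(3 - 1*4/k) = 3 - k*(3 - 4/k))
-7865 + n((109 + 68)*(29 - 26)) = -7865 + (7 - 3*(109 + 68)*(29 - 26)) = -7865 + (7 - 531*3) = -7865 + (7 - 3*531) = -7865 + (7 - 1593) = -7865 - 1586 = -9451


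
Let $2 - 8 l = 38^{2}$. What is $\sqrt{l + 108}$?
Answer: $\frac{17 i}{2} \approx 8.5 i$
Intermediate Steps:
$l = - \frac{721}{4}$ ($l = \frac{1}{4} - \frac{38^{2}}{8} = \frac{1}{4} - \frac{361}{2} = - \frac{721}{4} \approx -180.25$)
$\sqrt{l + 108} = \sqrt{- \frac{721}{4} + 108} = \sqrt{- \frac{289}{4}} = \frac{17 i}{2}$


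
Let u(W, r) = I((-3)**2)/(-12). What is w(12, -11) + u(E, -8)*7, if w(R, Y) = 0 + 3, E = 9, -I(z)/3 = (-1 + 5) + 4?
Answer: 17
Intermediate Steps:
I(z) = -24 (I(z) = -3*((-1 + 5) + 4) = -3*(4 + 4) = -3*8 = -24)
w(R, Y) = 3
u(W, r) = 2 (u(W, r) = -24/(-12) = -24*(-1/12) = 2)
w(12, -11) + u(E, -8)*7 = 3 + 2*7 = 3 + 14 = 17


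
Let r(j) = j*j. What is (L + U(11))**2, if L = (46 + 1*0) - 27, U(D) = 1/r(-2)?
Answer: 5929/16 ≈ 370.56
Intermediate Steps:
r(j) = j**2
U(D) = 1/4 (U(D) = 1/((-2)**2) = 1/4)
L = 19 (L = (46 + 0) - 27 = 46 - 27 = 19)
(L + U(11))**2 = (19 + 1/4)**2 = (77/4)**2 = 5929/16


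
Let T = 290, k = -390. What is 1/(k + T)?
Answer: -1/100 ≈ -0.010000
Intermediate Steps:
1/(k + T) = 1/(-390 + 290) = 1/(-100) = -1/100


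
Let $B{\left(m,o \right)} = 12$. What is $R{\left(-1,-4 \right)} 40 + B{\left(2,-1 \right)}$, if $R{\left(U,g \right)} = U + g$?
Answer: $-188$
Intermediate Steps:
$R{\left(-1,-4 \right)} 40 + B{\left(2,-1 \right)} = \left(-1 - 4\right) 40 + 12 = \left(-5\right) 40 + 12 = -200 + 12 = -188$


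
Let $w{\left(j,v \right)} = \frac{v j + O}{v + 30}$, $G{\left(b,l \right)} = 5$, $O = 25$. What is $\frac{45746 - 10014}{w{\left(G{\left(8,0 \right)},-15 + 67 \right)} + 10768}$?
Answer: $\frac{2930024}{883261} \approx 3.3173$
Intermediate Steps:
$w{\left(j,v \right)} = \frac{25 + j v}{30 + v}$ ($w{\left(j,v \right)} = \frac{v j + 25}{v + 30} = \frac{j v + 25}{30 + v} = \frac{25 + j v}{30 + v}$)
$\frac{45746 - 10014}{w{\left(G{\left(8,0 \right)},-15 + 67 \right)} + 10768} = \frac{45746 - 10014}{\frac{25 + 5 \left(-15 + 67\right)}{30 + \left(-15 + 67\right)} + 10768} = \frac{35732}{\frac{25 + 5 \cdot 52}{30 + 52} + 10768} = \frac{35732}{\frac{25 + 260}{82} + 10768} = \frac{35732}{\frac{1}{82} \cdot 285 + 10768} = \frac{35732}{\frac{285}{82} + 10768} = \frac{35732}{\frac{883261}{82}} = 35732 \cdot \frac{82}{883261} = \frac{2930024}{883261}$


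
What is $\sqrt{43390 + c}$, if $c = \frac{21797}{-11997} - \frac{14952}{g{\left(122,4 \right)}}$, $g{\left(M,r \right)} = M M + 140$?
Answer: $\frac{\sqrt{271902360283651366}}{2503374} \approx 208.3$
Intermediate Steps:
$g{\left(M,r \right)} = 140 + M^{2}$ ($g{\left(M,r \right)} = M^{2} + 140 = 140 + M^{2}$)
$c = - \frac{21119053}{7510122}$ ($c = \frac{21797}{-11997} - \frac{14952}{140 + 122^{2}} = 21797 \left(- \frac{1}{11997}\right) - \frac{14952}{140 + 14884} = - \frac{21797}{11997} - \frac{14952}{15024} = - \frac{21797}{11997} - \frac{623}{626} = - \frac{21119053}{7510122} \approx -2.8121$)
$\sqrt{43390 + c} = \sqrt{43390 - \frac{21119053}{7510122}} = \sqrt{\frac{325843074527}{7510122}} = \frac{\sqrt{271902360283651366}}{2503374}$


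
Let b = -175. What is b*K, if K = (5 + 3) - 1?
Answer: -1225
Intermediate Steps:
K = 7 (K = 8 - 1 = 7)
b*K = -175*7 = -1225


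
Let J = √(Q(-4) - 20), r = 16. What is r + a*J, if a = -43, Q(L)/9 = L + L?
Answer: 16 - 86*I*√23 ≈ 16.0 - 412.44*I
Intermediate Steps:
Q(L) = 18*L (Q(L) = 9*(L + L) = 9*(2*L) = 18*L)
J = 2*I*√23 (J = √(18*(-4) - 20) = √(-72 - 20) = √(-92) = 2*I*√23 ≈ 9.5917*I)
r + a*J = 16 - 86*I*√23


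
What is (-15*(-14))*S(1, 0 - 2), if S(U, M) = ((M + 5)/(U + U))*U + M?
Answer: -105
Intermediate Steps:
S(U, M) = 5/2 + 3*M/2 (S(U, M) = ((5 + M)/((2*U)))*U + M = ((5 + M)*(1/(2*U)))*U + M = ((5 + M)/(2*U))*U + M = (5/2 + M/2) + M = 5/2 + 3*M/2)
(-15*(-14))*S(1, 0 - 2) = (-15*(-14))*(5/2 + 3*(0 - 2)/2) = 210*(5/2 + (3/2)*(-2)) = 210*(5/2 - 3) = 210*(-½) = -105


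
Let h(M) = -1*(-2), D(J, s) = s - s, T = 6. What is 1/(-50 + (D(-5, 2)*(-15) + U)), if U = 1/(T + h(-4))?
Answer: -8/399 ≈ -0.020050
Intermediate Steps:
D(J, s) = 0
h(M) = 2
U = 1/8 (U = 1/(6 + 2) = 1/8 ≈ 0.12500)
1/(-50 + (D(-5, 2)*(-15) + U)) = 1/(-50 + (0*(-15) + 1/8)) = 1/(-50 + (0 + 1/8)) = 1/(-50 + 1/8) = 1/(-399/8) = -8/399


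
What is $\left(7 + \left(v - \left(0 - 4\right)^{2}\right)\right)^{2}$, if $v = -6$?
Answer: $225$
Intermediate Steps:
$\left(7 + \left(v - \left(0 - 4\right)^{2}\right)\right)^{2} = \left(7 - \left(6 + \left(0 - 4\right)^{2}\right)\right)^{2} = \left(7 - 22\right)^{2} = \left(-15\right)^{2} = 225$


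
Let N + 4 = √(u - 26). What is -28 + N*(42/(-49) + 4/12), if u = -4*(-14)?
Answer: -544/21 - 11*√30/21 ≈ -28.774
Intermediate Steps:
u = 56
N = -4 + √30 (N = -4 + √(56 - 26) = -4 + √30 ≈ 1.4772)
-28 + N*(42/(-49) + 4/12) = -28 + (-4 + √30)*(42/(-49) + 4/12) = -28 + (-4 + √30)*(42*(-1/49) + 4*(1/12)) = -28 + (-4 + √30)*(-6/7 + ⅓) = -28 + (-4 + √30)*(-11/21) = -28 + (44/21 - 11*√30/21) = -544/21 - 11*√30/21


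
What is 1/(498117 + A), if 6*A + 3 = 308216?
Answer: 6/3296915 ≈ 1.8199e-6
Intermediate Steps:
A = 308213/6 (A = -1/2 + (1/6)*308216 = -1/2 + 154108/3 = 308213/6 ≈ 51369.)
1/(498117 + A) = 1/(498117 + 308213/6) = 1/(3296915/6) = 6/3296915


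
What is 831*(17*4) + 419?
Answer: 56927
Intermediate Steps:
831*(17*4) + 419 = 831*68 + 419 = 56508 + 419 = 56927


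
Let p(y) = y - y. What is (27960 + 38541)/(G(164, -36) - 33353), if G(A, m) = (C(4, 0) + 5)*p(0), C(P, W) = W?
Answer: -66501/33353 ≈ -1.9939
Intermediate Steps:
p(y) = 0
G(A, m) = 0 (G(A, m) = (0 + 5)*0 = 5*0 = 0)
(27960 + 38541)/(G(164, -36) - 33353) = (27960 + 38541)/(0 - 33353) = 66501/(-33353) = 66501*(-1/33353) = -66501/33353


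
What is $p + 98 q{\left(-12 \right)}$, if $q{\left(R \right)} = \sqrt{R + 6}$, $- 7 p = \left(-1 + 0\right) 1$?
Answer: $\frac{1}{7} + 98 i \sqrt{6} \approx 0.14286 + 240.05 i$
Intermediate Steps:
$p = \frac{1}{7}$ ($p = - \frac{\left(-1 + 0\right) 1}{7} = - \frac{\left(-1\right) 1}{7} = \left(- \frac{1}{7}\right) \left(-1\right) = \frac{1}{7} \approx 0.14286$)
$q{\left(R \right)} = \sqrt{6 + R}$
$p + 98 q{\left(-12 \right)} = \frac{1}{7} + 98 \sqrt{6 - 12} = \frac{1}{7} + 98 \sqrt{-6} = \frac{1}{7} + 98 i \sqrt{6}$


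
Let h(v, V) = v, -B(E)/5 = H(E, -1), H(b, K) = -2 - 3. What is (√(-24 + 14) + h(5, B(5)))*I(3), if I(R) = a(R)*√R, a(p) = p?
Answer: 3*√3*(5 + I*√10) ≈ 25.981 + 16.432*I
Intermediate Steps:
H(b, K) = -5
B(E) = 25 (B(E) = -5*(-5) = 25)
I(R) = R^(3/2) (I(R) = R*√R = R^(3/2))
(√(-24 + 14) + h(5, B(5)))*I(3) = (√(-24 + 14) + 5)*3^(3/2) = (√(-10) + 5)*(3*√3) = (I*√10 + 5)*(3*√3) = (5 + I*√10)*(3*√3) = 3*√3*(5 + I*√10)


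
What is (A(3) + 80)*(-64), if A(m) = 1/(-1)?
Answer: -5056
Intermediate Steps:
A(m) = -1
(A(3) + 80)*(-64) = (-1 + 80)*(-64) = 79*(-64) = -5056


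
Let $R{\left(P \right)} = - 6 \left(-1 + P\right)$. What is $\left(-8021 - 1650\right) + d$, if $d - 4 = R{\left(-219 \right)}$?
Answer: $-8347$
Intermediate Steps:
$R{\left(P \right)} = 6 - 6 P$
$d = 1324$ ($d = 4 + \left(6 - -1314\right) = 4 + \left(6 + 1314\right) = 4 + 1320 = 1324$)
$\left(-8021 - 1650\right) + d = \left(-8021 - 1650\right) + 1324 = -9671 + 1324 = -8347$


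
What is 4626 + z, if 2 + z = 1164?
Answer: 5788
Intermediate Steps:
z = 1162 (z = -2 + 1164 = 1162)
4626 + z = 4626 + 1162 = 5788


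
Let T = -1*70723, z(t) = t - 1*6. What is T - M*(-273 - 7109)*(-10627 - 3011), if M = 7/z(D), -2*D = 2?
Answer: 100604993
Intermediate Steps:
D = -1 (D = -1/2*2 = -1)
z(t) = -6 + t (z(t) = t - 6 = -6 + t)
T = -70723
M = -1 (M = 7/(-6 - 1) = 7/(-7) = 7*(-1/7) = -1)
T - M*(-273 - 7109)*(-10627 - 3011) = -70723 - (-1)*(-273 - 7109)*(-10627 - 3011) = -70723 - (-1)*(-7382*(-13638)) = -70723 - (-1)*100675716 = -70723 - 1*(-100675716) = -70723 + 100675716 = 100604993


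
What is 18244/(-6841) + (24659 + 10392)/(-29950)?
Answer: -786191691/204887950 ≈ -3.8372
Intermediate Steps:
18244/(-6841) + (24659 + 10392)/(-29950) = 18244*(-1/6841) + 35051*(-1/29950) = -18244/6841 - 35051/29950 = -786191691/204887950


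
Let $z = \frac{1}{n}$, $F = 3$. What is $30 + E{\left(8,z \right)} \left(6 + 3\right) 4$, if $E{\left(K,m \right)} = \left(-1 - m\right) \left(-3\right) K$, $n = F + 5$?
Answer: $1002$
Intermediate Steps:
$n = 8$ ($n = 3 + 5 = 8$)
$z = \frac{1}{8} \approx 0.125$
$E{\left(K,m \right)} = K \left(3 + 3 m\right)$ ($E{\left(K,m \right)} = \left(3 + 3 m\right) K = K \left(3 + 3 m\right)$)
$30 + E{\left(8,z \right)} \left(6 + 3\right) 4 = 30 + 3 \cdot 8 \left(1 + \frac{1}{8}\right) \left(6 + 3\right) 4 = 30 + 3 \cdot 8 \cdot \frac{9}{8} \cdot 9 \cdot 4 = 30 + 27 \cdot 36 = 30 + 972 = 1002$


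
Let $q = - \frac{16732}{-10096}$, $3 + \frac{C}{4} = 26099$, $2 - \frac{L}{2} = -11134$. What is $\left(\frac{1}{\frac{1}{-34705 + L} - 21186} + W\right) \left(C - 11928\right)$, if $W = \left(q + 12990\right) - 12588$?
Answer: $\frac{6203004727947328938}{166208895109} \approx 3.7321 \cdot 10^{7}$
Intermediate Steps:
$L = 22272$ ($L = 4 - -22268 = 4 + 22268 = 22272$)
$C = 104384$ ($C = -12 + 4 \cdot 26099 = -12 + 104396 = 104384$)
$q = \frac{4183}{2524}$ ($q = \left(-16732\right) \left(- \frac{1}{10096}\right) = \frac{4183}{2524} \approx 1.6573$)
$W = \frac{1018831}{2524}$ ($W = \left(\frac{4183}{2524} + 12990\right) - 12588 = \frac{32790943}{2524} - 12588 = \frac{1018831}{2524} \approx 403.66$)
$\left(\frac{1}{\frac{1}{-34705 + L} - 21186} + W\right) \left(C - 11928\right) = \left(\frac{1}{\frac{1}{-34705 + 22272} - 21186} + \frac{1018831}{2524}\right) \left(104384 - 11928\right) = \left(\frac{1}{\frac{1}{-12433} - 21186} + \frac{1018831}{2524}\right) 92456 = \left(\frac{1}{- \frac{1}{12433} - 21186} + \frac{1018831}{2524}\right) 92456 = \left(\frac{1}{- \frac{263405539}{12433}} + \frac{1018831}{2524}\right) 92456 = \left(- \frac{12433}{263405539} + \frac{1018831}{2524}\right) 92456 = \frac{268365697324017}{664835580436} \cdot 92456 = \frac{6203004727947328938}{166208895109}$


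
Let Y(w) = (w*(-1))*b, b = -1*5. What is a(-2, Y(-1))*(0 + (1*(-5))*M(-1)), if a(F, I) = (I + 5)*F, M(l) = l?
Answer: 0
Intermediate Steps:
b = -5
Y(w) = 5*w (Y(w) = (w*(-1))*(-5) = -w*(-5) = 5*w)
a(F, I) = F*(5 + I) (a(F, I) = (5 + I)*F = F*(5 + I))
a(-2, Y(-1))*(0 + (1*(-5))*M(-1)) = (-2*(5 + 5*(-1)))*(0 + (1*(-5))*(-1)) = (-2*(5 - 5))*(0 - 5*(-1)) = (-2*0)*(0 + 5) = 0*5 = 0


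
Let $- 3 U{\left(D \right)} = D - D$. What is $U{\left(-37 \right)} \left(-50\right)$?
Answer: $0$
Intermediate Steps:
$U{\left(D \right)} = 0$ ($U{\left(D \right)} = - \frac{D - D}{3} = \left(- \frac{1}{3}\right) 0 = 0$)
$U{\left(-37 \right)} \left(-50\right) = 0 \left(-50\right) = 0$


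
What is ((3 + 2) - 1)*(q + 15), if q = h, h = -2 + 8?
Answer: 84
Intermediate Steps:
h = 6
q = 6
((3 + 2) - 1)*(q + 15) = ((3 + 2) - 1)*(6 + 15) = (5 - 1)*21 = 4*21 = 84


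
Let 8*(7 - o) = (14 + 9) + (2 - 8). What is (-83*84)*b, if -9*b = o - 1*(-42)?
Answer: 72625/2 ≈ 36313.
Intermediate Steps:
o = 39/8 (o = 7 - ((14 + 9) + (2 - 8))/8 = 7 - (23 - 6)/8 = 7 - 1/8*17 = 7 - 17/8 = 39/8 ≈ 4.8750)
b = -125/24 (b = -(39/8 - 1*(-42))/9 = -(39/8 + 42)/9 = -1/9*375/8 = -125/24 ≈ -5.2083)
(-83*84)*b = -83*84*(-125/24) = -6972*(-125/24) = 72625/2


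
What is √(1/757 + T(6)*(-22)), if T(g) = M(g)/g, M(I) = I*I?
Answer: I*√75641711/757 ≈ 11.489*I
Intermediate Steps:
M(I) = I²
T(g) = g (T(g) = g²/g = g)
√(1/757 + T(6)*(-22)) = √(1/757 + 6*(-22)) = √(1/757 - 132) = √(-99923/757) = I*√75641711/757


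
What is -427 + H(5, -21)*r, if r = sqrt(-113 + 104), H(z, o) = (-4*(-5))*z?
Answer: -427 + 300*I ≈ -427.0 + 300.0*I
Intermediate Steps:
H(z, o) = 20*z
r = 3*I (r = sqrt(-9) = 3*I ≈ 3.0*I)
-427 + H(5, -21)*r = -427 + (20*5)*(3*I) = -427 + 100*(3*I) = -427 + 300*I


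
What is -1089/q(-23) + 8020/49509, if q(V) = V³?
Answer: 151494641/602376003 ≈ 0.25150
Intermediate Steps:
-1089/q(-23) + 8020/49509 = -1089/((-23)³) + 8020/49509 = -1089/(-12167) + 8020*(1/49509) = -1089*(-1/12167) + 8020/49509 = 1089/12167 + 8020/49509 = 151494641/602376003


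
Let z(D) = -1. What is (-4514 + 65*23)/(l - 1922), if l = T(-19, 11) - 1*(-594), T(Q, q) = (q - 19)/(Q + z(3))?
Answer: 15095/6638 ≈ 2.2740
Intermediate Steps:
T(Q, q) = (-19 + q)/(-1 + Q) (T(Q, q) = (q - 19)/(Q - 1) = (-19 + q)/(-1 + Q))
l = 2972/5 (l = (-19 + 11)/(-1 - 19) - 1*(-594) = -8/(-20) + 594 = -1/20*(-8) + 594 = ⅖ + 594 = 2972/5 ≈ 594.40)
(-4514 + 65*23)/(l - 1922) = (-4514 + 65*23)/(2972/5 - 1922) = (-4514 + 1495)/(-6638/5) = -3019*(-5/6638) = 15095/6638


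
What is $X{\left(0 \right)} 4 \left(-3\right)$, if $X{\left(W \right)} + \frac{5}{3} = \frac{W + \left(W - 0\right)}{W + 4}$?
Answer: $20$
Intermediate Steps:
$X{\left(W \right)} = - \frac{5}{3} + \frac{2 W}{4 + W}$ ($X{\left(W \right)} = - \frac{5}{3} + \frac{W + \left(W - 0\right)}{W + 4} = - \frac{5}{3} + \frac{W + \left(W + 0\right)}{4 + W} = - \frac{5}{3} + \frac{W + W}{4 + W} = - \frac{5}{3} + \frac{2 W}{4 + W}$)
$X{\left(0 \right)} 4 \left(-3\right) = \frac{-20 + 0}{3 \left(4 + 0\right)} 4 \left(-3\right) = \frac{1}{3} \cdot \frac{1}{4} \left(-20\right) 4 \left(-3\right) = \left(- \frac{5}{3}\right) 4 \left(-3\right) = \left(- \frac{20}{3}\right) \left(-3\right) = 20$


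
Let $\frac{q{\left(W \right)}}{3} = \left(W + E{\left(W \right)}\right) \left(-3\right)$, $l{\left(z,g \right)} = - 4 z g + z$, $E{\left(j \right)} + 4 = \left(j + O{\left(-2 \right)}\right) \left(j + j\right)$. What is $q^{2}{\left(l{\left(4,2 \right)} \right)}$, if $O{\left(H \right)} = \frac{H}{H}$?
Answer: $177422400$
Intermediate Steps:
$O{\left(H \right)} = 1$
$E{\left(j \right)} = -4 + 2 j \left(1 + j\right)$ ($E{\left(j \right)} = -4 + \left(j + 1\right) \left(j + j\right) = -4 + \left(1 + j\right) 2 j = -4 + 2 j \left(1 + j\right)$)
$l{\left(z,g \right)} = z - 4 g z$ ($l{\left(z,g \right)} = - 4 g z + z = z - 4 g z$)
$q{\left(W \right)} = 36 - 27 W - 18 W^{2}$ ($q{\left(W \right)} = 3 \left(W + \left(-4 + 2 W + 2 W^{2}\right)\right) \left(-3\right) = 3 \left(-4 + 2 W^{2} + 3 W\right) \left(-3\right) = 3 \left(12 - 9 W - 6 W^{2}\right) = 36 - 27 W - 18 W^{2}$)
$q^{2}{\left(l{\left(4,2 \right)} \right)} = \left(36 - 27 \cdot 4 \left(1 - 8\right) - 18 \left(4 \left(1 - 8\right)\right)^{2}\right)^{2} = \left(36 - 27 \cdot 4 \left(-7\right) - 18 \left(4 \left(-7\right)\right)^{2}\right)^{2} = \left(36 - -756 - 18 \left(-28\right)^{2}\right)^{2} = \left(36 + 756 - 14112\right)^{2} = \left(-13320\right)^{2} = 177422400$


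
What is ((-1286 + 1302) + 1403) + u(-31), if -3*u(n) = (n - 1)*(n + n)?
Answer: 2273/3 ≈ 757.67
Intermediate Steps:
u(n) = -2*n*(-1 + n)/3 (u(n) = -(n - 1)*(n + n)/3 = -(-1 + n)*2*n/3 = -2*n*(-1 + n)/3)
((-1286 + 1302) + 1403) + u(-31) = ((-1286 + 1302) + 1403) + (2/3)*(-31)*(1 - 1*(-31)) = (16 + 1403) + (2/3)*(-31)*(1 + 31) = 1419 + (2/3)*(-31)*32 = 1419 - 1984/3 = 2273/3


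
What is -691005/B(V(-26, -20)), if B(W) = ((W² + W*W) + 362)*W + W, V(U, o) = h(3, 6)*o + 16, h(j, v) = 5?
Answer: 6581/11580 ≈ 0.56831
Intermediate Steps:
V(U, o) = 16 + 5*o (V(U, o) = 5*o + 16 = 16 + 5*o)
B(W) = W + W*(362 + 2*W²) (B(W) = ((W² + W²) + 362)*W + W = (2*W² + 362)*W + W = (362 + 2*W²)*W + W = W*(362 + 2*W²) + W = W + W*(362 + 2*W²))
-691005/B(V(-26, -20)) = -691005*1/((16 + 5*(-20))*(363 + 2*(16 + 5*(-20))²)) = -691005*1/((16 - 100)*(363 + 2*(16 - 100)²)) = -691005*(-1/(84*(363 + 2*(-84)²))) = -691005*(-1/(84*(363 + 2*7056))) = -691005*(-1/(84*(363 + 14112))) = -691005/((-84*14475)) = -691005/(-1215900) = -691005*(-1/1215900) = 6581/11580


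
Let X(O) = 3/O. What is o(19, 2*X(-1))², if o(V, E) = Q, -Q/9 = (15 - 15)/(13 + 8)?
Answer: 0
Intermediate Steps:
Q = 0 (Q = -9*(15 - 15)/(13 + 8) = -0/21 = -9*0 = 0)
o(V, E) = 0
o(19, 2*X(-1))² = 0² = 0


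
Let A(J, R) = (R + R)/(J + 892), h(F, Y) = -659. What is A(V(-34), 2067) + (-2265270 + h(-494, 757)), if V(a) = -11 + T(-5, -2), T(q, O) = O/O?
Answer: -333090874/147 ≈ -2.2659e+6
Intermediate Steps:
T(q, O) = 1
V(a) = -10 (V(a) = -11 + 1 = -10)
A(J, R) = 2*R/(892 + J) (A(J, R) = (2*R)/(892 + J) = 2*R/(892 + J))
A(V(-34), 2067) + (-2265270 + h(-494, 757)) = 2*2067/(892 - 10) + (-2265270 - 659) = 2*2067/882 - 2265929 = 2*2067*(1/882) - 2265929 = 689/147 - 2265929 = -333090874/147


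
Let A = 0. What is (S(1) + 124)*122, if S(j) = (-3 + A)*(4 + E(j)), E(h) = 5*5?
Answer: 4514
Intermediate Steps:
E(h) = 25
S(j) = -87 (S(j) = (-3 + 0)*(4 + 25) = -3*29 = -87)
(S(1) + 124)*122 = (-87 + 124)*122 = 37*122 = 4514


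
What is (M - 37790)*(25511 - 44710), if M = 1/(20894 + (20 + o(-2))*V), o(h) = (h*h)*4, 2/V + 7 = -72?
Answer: 1197526788719619/1650554 ≈ 7.2553e+8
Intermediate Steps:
V = -2/79 (V = 2/(-7 - 72) = 2/(-79) = 2*(-1/79) = -2/79 ≈ -0.025316)
o(h) = 4*h² (o(h) = h²*4 = 4*h²)
M = 79/1650554 (M = 1/(20894 + (20 + 4*(-2)²)*(-2/79)) = 1/(20894 + (20 + 4*4)*(-2/79)) = 1/(20894 + (20 + 16)*(-2/79)) = 1/(20894 + 36*(-2/79)) = 1/(20894 - 72/79) = 1/(1650554/79) = 79/1650554 ≈ 4.7863e-5)
(M - 37790)*(25511 - 44710) = (79/1650554 - 37790)*(25511 - 44710) = -62374435581/1650554*(-19199) = 1197526788719619/1650554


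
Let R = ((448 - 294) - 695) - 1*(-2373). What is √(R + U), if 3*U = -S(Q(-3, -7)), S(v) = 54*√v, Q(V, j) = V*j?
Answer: √(1832 - 18*√21) ≈ 41.827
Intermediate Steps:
U = -18*√21 (U = (-54*√(-3*(-7)))/3 = (-54*√21)/3 = -18*√21 ≈ -82.486)
R = 1832 (R = (154 - 695) + 2373 = -541 + 2373 = 1832)
√(R + U) = √(1832 - 18*√21)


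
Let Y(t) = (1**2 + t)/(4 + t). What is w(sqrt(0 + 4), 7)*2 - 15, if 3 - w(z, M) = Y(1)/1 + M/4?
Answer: -133/10 ≈ -13.300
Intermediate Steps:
Y(t) = (1 + t)/(4 + t)
w(z, M) = 13/5 - M/4 (w(z, M) = 3 - (((1 + 1)/(4 + 1))/1 + M/4) = 3 - ((2/5)*1 + M*(1/4)) = 3 - (((1/5)*2)*1 + M/4) = 3 - ((2/5)*1 + M/4) = 3 - (2/5 + M/4) = 3 + (-2/5 - M/4) = 13/5 - M/4)
w(sqrt(0 + 4), 7)*2 - 15 = (13/5 - 1/4*7)*2 - 15 = (13/5 - 7/4)*2 - 15 = (17/20)*2 - 15 = 17/10 - 15 = -133/10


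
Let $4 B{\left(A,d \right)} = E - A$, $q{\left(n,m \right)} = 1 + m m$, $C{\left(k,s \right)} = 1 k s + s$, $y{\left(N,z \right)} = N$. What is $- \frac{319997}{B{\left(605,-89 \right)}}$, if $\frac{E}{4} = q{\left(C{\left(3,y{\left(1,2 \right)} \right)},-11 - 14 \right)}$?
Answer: $- \frac{1279988}{1899} \approx -674.03$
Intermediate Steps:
$C{\left(k,s \right)} = s + k s$ ($C{\left(k,s \right)} = k s + s = s + k s$)
$q{\left(n,m \right)} = 1 + m^{2}$
$E = 2504$ ($E = 4 \left(1 + \left(-11 - 14\right)^{2}\right) = 4 \left(1 + \left(-25\right)^{2}\right) = 4 \left(1 + 625\right) = 4 \cdot 626 = 2504$)
$B{\left(A,d \right)} = 626 - \frac{A}{4}$ ($B{\left(A,d \right)} = \frac{2504 - A}{4} = 626 - \frac{A}{4}$)
$- \frac{319997}{B{\left(605,-89 \right)}} = - \frac{319997}{626 - \frac{605}{4}} = - \frac{319997}{\frac{1899}{4}} = \left(-319997\right) \frac{4}{1899} = - \frac{1279988}{1899}$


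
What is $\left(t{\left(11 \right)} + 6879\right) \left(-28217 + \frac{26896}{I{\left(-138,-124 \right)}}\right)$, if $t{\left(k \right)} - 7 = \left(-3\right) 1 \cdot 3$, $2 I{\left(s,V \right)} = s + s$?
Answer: $- \frac{586165879}{3} \approx -1.9539 \cdot 10^{8}$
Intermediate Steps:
$I{\left(s,V \right)} = s$ ($I{\left(s,V \right)} = \frac{s + s}{2} = \frac{2 s}{2} = s$)
$t{\left(k \right)} = -2$ ($t{\left(k \right)} = 7 + \left(-3\right) 1 \cdot 3 = 7 - 9 = -2$)
$\left(t{\left(11 \right)} + 6879\right) \left(-28217 + \frac{26896}{I{\left(-138,-124 \right)}}\right) = \left(-2 + 6879\right) \left(-28217 + \frac{26896}{-138}\right) = 6877 \left(-28217 + 26896 \left(- \frac{1}{138}\right)\right) = 6877 \left(-28217 - \frac{13448}{69}\right) = 6877 \left(- \frac{1960421}{69}\right) = - \frac{586165879}{3}$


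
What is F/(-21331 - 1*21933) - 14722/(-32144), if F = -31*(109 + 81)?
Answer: 25820649/43458688 ≈ 0.59414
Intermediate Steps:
F = -5890 (F = -31*190 = -5890)
F/(-21331 - 1*21933) - 14722/(-32144) = -5890/(-21331 - 1*21933) - 14722/(-32144) = -5890/(-21331 - 21933) - 14722*(-1/32144) = -5890/(-43264) + 7361/16072 = -5890*(-1/43264) + 7361/16072 = 2945/21632 + 7361/16072 = 25820649/43458688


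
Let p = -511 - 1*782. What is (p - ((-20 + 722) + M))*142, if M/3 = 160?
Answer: -351450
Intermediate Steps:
p = -1293 (p = -511 - 782 = -1293)
M = 480 (M = 3*160 = 480)
(p - ((-20 + 722) + M))*142 = (-1293 - ((-20 + 722) + 480))*142 = (-1293 - (702 + 480))*142 = (-1293 - 1*1182)*142 = (-1293 - 1182)*142 = -2475*142 = -351450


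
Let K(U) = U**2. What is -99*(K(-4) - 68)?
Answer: 5148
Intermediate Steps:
-99*(K(-4) - 68) = -99*((-4)**2 - 68) = -99*(16 - 68) = -99*(-52) = 5148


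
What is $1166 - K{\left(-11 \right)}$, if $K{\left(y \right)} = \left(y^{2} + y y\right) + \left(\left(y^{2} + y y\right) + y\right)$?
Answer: $693$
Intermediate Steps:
$K{\left(y \right)} = y + 4 y^{2}$ ($K{\left(y \right)} = \left(y^{2} + y^{2}\right) + \left(\left(y^{2} + y^{2}\right) + y\right) = 2 y^{2} + \left(2 y^{2} + y\right) = 2 y^{2} + \left(y + 2 y^{2}\right) = y + 4 y^{2}$)
$1166 - K{\left(-11 \right)} = 1166 - - 11 \left(1 + 4 \left(-11\right)\right) = 1166 - - 11 \left(1 - 44\right) = 1166 - \left(-11\right) \left(-43\right) = 1166 - 473 = 693$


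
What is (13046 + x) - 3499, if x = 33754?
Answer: 43301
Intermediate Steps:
(13046 + x) - 3499 = (13046 + 33754) - 3499 = 46800 - 3499 = 43301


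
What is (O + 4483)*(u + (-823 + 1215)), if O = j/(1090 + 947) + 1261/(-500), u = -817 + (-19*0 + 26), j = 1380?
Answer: -86717080017/48500 ≈ -1.7880e+6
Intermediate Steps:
u = -791 (u = -817 + (0 + 26) = -817 + 26 = -791)
O = -626219/339500 (O = 1380/(1090 + 947) + 1261/(-500) = 1380/2037 + 1261*(-1/500) = 1380*(1/2037) - 1261/500 = 460/679 - 1261/500 = -626219/339500 ≈ -1.8445)
(O + 4483)*(u + (-823 + 1215)) = (-626219/339500 + 4483)*(-791 + (-823 + 1215)) = 1521352281*(-791 + 392)/339500 = (1521352281/339500)*(-399) = -86717080017/48500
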